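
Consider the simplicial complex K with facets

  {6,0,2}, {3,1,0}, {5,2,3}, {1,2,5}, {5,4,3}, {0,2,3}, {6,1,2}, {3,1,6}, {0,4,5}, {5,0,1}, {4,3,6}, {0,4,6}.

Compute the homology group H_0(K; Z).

H_0 ≅ Z.

K has 7 vertices, 18 edges, 12 triangles.
rank ∂_0 = 0, rank ∂_1 = 6 ⇒ b_0 = 7 − 0 − 6 = 1; all invariant factors of ∂_1 are 1 so no torsion. So H_0 = Z.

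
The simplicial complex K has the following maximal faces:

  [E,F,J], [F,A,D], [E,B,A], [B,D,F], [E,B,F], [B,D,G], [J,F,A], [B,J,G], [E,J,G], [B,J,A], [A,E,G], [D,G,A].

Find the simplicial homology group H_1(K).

Take the total order A < B < D < E < F < G < J on the vertex set. Then K (dimension 2) consists of the simplices:

  0-simplices (7): A, B, D, E, F, G, J
  1-simplices (18): AB, AD, AE, AF, AG, AJ, BD, BE, BF, BG, BJ, DF, DG, EF, EG, EJ, FJ, GJ
  2-simplices (12): ABE, ABJ, ADF, ADG, AEG, AFJ, BDF, BDG, BEF, BGJ, EFJ, EGJ

so the chain groups are C_0 ≅ Z^7, C_1 ≅ Z^18, C_2 ≅ Z^12.

Boundary ∂_1: C_1 → C_0 maps an edge to its endpoints' difference, ∂[p,q] = q − p.
The resulting 7×18 matrix has rank 6, and its Smith normal form has invariant factors (1,1,1,1,1,1).

The boundary map ∂_2: C_2 → C_1 maps a triangle to the signed sum of its edges. For instance
  ∂AFJ = FJ − AJ + AF,
  ∂EFJ = FJ − EJ + EF.
This gives a 18×12 integer matrix of rank 12; reducing to Smith normal form yields diagonal entries (1,1,1,1,1,1,1,1,1,1,1,2).

Now H_k = ker ∂_k / im ∂_{k+1}, so:

  H_1: rank ker ∂_1 − rank ∂_2 = (18 − 6) − 12 = 0, and ∂_2 has invariant factor 2 > 1, so H_1 ≅ Z/2.

(K is a triangulation of the real projective plane RP^2.)

H_1 = Z/2.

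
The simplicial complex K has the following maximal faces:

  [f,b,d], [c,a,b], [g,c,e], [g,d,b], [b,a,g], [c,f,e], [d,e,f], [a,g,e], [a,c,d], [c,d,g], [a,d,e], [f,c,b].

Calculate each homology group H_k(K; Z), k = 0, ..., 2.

H_0 ≅ Z,  H_1 ≅ Z/2Z,  H_2 = 0.

We work with the vertex ordering a < b < c < d < e < f < g. The simplices of K, each written with vertices in increasing order, are:

  0-simplices (7): a, b, c, d, e, f, g
  1-simplices (18): ab, ac, ad, ae, ag, bc, bd, bf, bg, cd, ce, cf, cg, de, df, dg, ef, eg
  2-simplices (12): abc, abg, acd, ade, aeg, bcf, bdf, bdg, cdg, cef, ceg, def

giving chain groups C_0 ≅ Z^7, C_1 ≅ Z^18, C_2 ≅ Z^12.

Boundary ∂_1: C_1 → C_0 maps an edge to its endpoints' difference, ∂[p,q] = q − p.
The 7×18 boundary matrix has rank 6 and Smith normal form diag(1,1,1,1,1,1).

The boundary map ∂_2: C_2 → C_1 maps a triangle to the signed sum of its edges. For instance
  ∂ceg = eg − cg + ce,
  ∂bdf = df − bf + bd.
This gives a 18×12 integer matrix of rank 12; reducing to Smith normal form yields diagonal entries (1,1,1,1,1,1,1,1,1,1,1,2).

Now H_k = ker ∂_k / im ∂_{k+1}, so:

  H_0: rank C_0 − rank ∂_1 = 7 − 6 = 1, and the invariant factors of ∂_1 are all 1, so H_0 ≅ Z.
  H_1: rank ker ∂_1 − rank ∂_2 = (18 − 6) − 12 = 0, and ∂_2 has invariant factor 2 > 1, so H_1 ≅ Z/2Z.
  H_2: rank ker ∂_2 − rank ∂_3 = (12 − 12) − 0 = 0, and there is no ∂_3, so H_2 ≅ 0.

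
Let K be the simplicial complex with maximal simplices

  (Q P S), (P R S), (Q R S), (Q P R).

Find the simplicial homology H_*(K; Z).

Take the total order P < Q < R < S on the vertex set. Then K (dimension 2) consists of the simplices:

  0-simplices (4): P, Q, R, S
  1-simplices (6): PQ, PR, PS, QR, QS, RS
  2-simplices (4): PQR, PQS, PRS, QRS

giving chain groups C_0 ≅ Z^4, C_1 ≅ Z^6, C_2 ≅ Z^4.

∂_1: C_1 → C_0 maps an edge to its endpoints' difference, ∂[p,q] = q − p.
As a 4×6 matrix over Z this has rank 3, with invariant factors (1,1,1).

Boundary ∂_2: C_2 → C_1 acts by ∂[p,q,r] = [q,r] − [p,r] + [p,q]. For instance
  ∂PQR = QR − PR + PQ,
  ∂QRS = RS − QS + QR.
The resulting 6×4 matrix has rank 3, and its Smith normal form has invariant factors (1,1,1).

Computing H_k = (kernel of ∂_k) / (image of ∂_{k+1}):

  H_0: rank C_0 − rank ∂_1 = 4 − 3 = 1, and the invariant factors of ∂_1 are all 1, so H_0 = Z.
  H_1: rank ker ∂_1 − rank ∂_2 = (6 − 3) − 3 = 0, and the invariant factors of ∂_2 are all 1, so H_1 = 0.
  H_2: rank ker ∂_2 − rank ∂_3 = (4 − 3) − 0 = 1, and there is no ∂_3, so H_2 = Z.

(K is a triangulation of the 2-sphere S^2.)

H_0 ≅ Z,  H_1 = 0,  H_2 ≅ Z.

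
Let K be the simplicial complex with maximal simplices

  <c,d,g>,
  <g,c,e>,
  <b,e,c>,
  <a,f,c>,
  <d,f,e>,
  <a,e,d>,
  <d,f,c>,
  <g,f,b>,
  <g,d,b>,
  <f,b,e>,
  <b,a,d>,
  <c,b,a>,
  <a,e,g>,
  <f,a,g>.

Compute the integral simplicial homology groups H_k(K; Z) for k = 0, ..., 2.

Fix the vertex order a < b < c < d < e < f < g and write every simplex with vertices in increasing order. Then dim K = 2 and the simplices of K are:

  0-simplices (7): a, b, c, d, e, f, g
  1-simplices (21): ab, ac, ad, ae, af, ag, bc, bd, be, bf, bg, cd, ce, cf, cg, de, df, dg, ef, eg, fg
  2-simplices (14): abc, abd, acf, ade, aeg, afg, bce, bdg, bef, bfg, cdf, cdg, ceg, def

so the chain groups are C_0 ≅ Z^7, C_1 ≅ Z^21, C_2 ≅ Z^14.

The boundary map ∂_1: C_1 → C_0 is given by ∂[p,q] = [q] − [p]. For instance
  ∂cf = f − c.
The resulting 7×21 matrix has rank 6, and its Smith normal form has invariant factors (1,1,1,1,1,1).

Boundary ∂_2: C_2 → C_1 maps a triangle to the signed sum of its edges. For instance
  ∂aeg = eg − ag + ae,
  ∂cdg = dg − cg + cd.
As a 21×14 matrix over Z this has rank 13, with invariant factors (1,1,1,1,1,1,1,1,1,1,1,1,1).

Now H_k = ker ∂_k / im ∂_{k+1}, so:

  H_0: rank C_0 − rank ∂_1 = 7 − 6 = 1, and the invariant factors of ∂_1 are all 1, so H_0 = Z.
  H_1: rank ker ∂_1 − rank ∂_2 = (21 − 6) − 13 = 2, and the invariant factors of ∂_2 are all 1, so H_1 = Z^2.
  H_2: rank ker ∂_2 − rank ∂_3 = (14 − 13) − 0 = 1, and there is no ∂_3, so H_2 = Z.

As a check, the Euler characteristic is 7 − 21 + 14 = 0, which agrees with 1 − 2 + 1 = 0.

H_0 ≅ Z,  H_1 ≅ Z^2,  H_2 ≅ Z.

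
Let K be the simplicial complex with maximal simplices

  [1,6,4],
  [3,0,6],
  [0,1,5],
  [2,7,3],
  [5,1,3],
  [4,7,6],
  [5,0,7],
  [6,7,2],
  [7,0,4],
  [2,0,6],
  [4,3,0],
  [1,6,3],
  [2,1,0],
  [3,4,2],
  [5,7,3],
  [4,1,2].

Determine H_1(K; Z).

H_1 ≅ Z^2.

K has 8 vertices, 24 edges, 16 triangles.
rank ∂_1 = 7, rank ∂_2 = 15 ⇒ b_1 = 24 − 7 − 15 = 2; all invariant factors of ∂_2 are 1 so no torsion. So H_1 ≅ Z^2.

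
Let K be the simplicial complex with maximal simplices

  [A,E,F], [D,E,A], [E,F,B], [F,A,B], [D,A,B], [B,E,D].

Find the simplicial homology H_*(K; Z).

Order the vertices as A < B < D < E < F. Listing each simplex with vertices in this order, K has dimension 2 with simplices:

  0-simplices (5): A, B, D, E, F
  1-simplices (9): AB, AD, AE, AF, BD, BE, BF, DE, EF
  2-simplices (6): ABD, ABF, ADE, AEF, BDE, BEF

Hence C_0 ≅ Z^5, C_1 ≅ Z^9, C_2 ≅ Z^6.

Boundary ∂_1: C_1 → C_0 sends each edge [p,q] (with p < q) to q − p. For instance
  ∂BE = E − B.
The resulting 5×9 matrix has rank 4, and its Smith normal form has invariant factors (1,1,1,1).

Boundary ∂_2: C_2 → C_1 acts by ∂[p,q,r] = [q,r] − [p,r] + [p,q]. For instance
  ∂ADE = DE − AE + AD,
  ∂AEF = EF − AF + AE.
The resulting 9×6 matrix has rank 5, and its Smith normal form has invariant factors (1,1,1,1,1).

Reading off H_k = ker ∂_k / im ∂_{k+1}:

  H_0: rank C_0 − rank ∂_1 = 5 − 4 = 1, and the invariant factors of ∂_1 are all 1, so H_0 = Z.
  H_1: rank ker ∂_1 − rank ∂_2 = (9 − 4) − 5 = 0, and the invariant factors of ∂_2 are all 1, so H_1 = 0.
  H_2: rank ker ∂_2 − rank ∂_3 = (6 − 5) − 0 = 1, and there is no ∂_3, so H_2 = Z.

(K is a triangulation of the 2-sphere S^2.)

H_0 ≅ Z,  H_1 = 0,  H_2 ≅ Z.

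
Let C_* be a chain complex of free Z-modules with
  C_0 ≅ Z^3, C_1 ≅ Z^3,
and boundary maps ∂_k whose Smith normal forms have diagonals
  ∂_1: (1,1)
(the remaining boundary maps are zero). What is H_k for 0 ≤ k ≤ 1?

H_0: b_0 = 3 − 0 − 2 = 1; torsion from ∂_1 factors > 1: none. So H_0 = Z.
H_1: b_1 = 3 − 2 − 0 = 1; torsion from ∂_2 factors > 1: none. So H_1 = Z.

H_0 = Z,  H_1 = Z.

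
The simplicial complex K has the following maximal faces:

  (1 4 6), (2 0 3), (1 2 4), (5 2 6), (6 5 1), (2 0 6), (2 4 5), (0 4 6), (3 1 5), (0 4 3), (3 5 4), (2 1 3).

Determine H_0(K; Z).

H_0 = Z.

Fix the vertex order 0 < 1 < 2 < 3 < 4 < 5 < 6 and write every simplex with vertices in increasing order. Then dim K = 2 and the simplices of K are:

  0-simplices (7): [0], [1], [2], [3], [4], [5], [6]
  1-simplices (18): [0,2], [0,3], [0,4], [0,6], [1,2], [1,3], [1,4], [1,5], [1,6], [2,3], [2,4], [2,5], [2,6], [3,4], [3,5], [4,5], [4,6], [5,6]
  2-simplices (12): [0,2,3], [0,2,6], [0,3,4], [0,4,6], [1,2,3], [1,2,4], [1,3,5], [1,4,6], [1,5,6], [2,4,5], [2,5,6], [3,4,5]

Hence C_0 ≅ Z^7, C_1 ≅ Z^18, C_2 ≅ Z^12.

∂_1: C_1 → C_0 sends each edge [p,q] (with p < q) to q − p. For instance
  ∂[1,6] = [6] − [1].
The 7×18 boundary matrix has rank 6 and Smith normal form diag(1,1,1,1,1,1).

∂_2: C_2 → C_1 maps a triangle to the signed sum of its edges. For instance
  ∂[1,5,6] = [5,6] − [1,6] + [1,5],
  ∂[3,4,5] = [4,5] − [3,5] + [3,4].
As a 18×12 matrix over Z this has rank 12, with invariant factors (1,1,1,1,1,1,1,1,1,1,1,2).

Reading off H_k = ker ∂_k / im ∂_{k+1}:

  H_0: rank C_0 − rank ∂_1 = 7 − 6 = 1, and the invariant factors of ∂_1 are all 1, so H_0 = Z.

(K is a triangulation of the real projective plane RP^2.)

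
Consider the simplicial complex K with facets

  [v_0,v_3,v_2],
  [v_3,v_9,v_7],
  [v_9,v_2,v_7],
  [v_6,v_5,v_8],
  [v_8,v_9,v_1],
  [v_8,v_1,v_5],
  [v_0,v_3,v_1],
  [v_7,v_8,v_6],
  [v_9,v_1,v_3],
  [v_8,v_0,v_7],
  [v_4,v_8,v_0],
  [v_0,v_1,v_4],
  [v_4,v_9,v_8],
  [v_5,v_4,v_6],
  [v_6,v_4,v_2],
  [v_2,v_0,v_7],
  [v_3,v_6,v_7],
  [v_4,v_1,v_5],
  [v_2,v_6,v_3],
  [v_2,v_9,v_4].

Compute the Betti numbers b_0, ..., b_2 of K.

b_0 = 1, b_1 = 1, b_2 = 0.

K has 10 vertices, 30 edges, 20 triangles.
rank ∂_0 = 0, rank ∂_1 = 9 ⇒ b_0 = 10 − 0 − 9 = 1; all invariant factors of ∂_1 are 1 so no torsion. So H_0 ≅ Z.
rank ∂_1 = 9, rank ∂_2 = 20 ⇒ b_1 = 30 − 9 − 20 = 1; ∂_2 has invariant factor(s) [2] giving torsion. So H_1 ≅ Z × Z/2.
rank ∂_2 = 20, rank ∂_3 = 0 ⇒ b_2 = 20 − 20 − 0 = 0. So H_2 ≅ 0.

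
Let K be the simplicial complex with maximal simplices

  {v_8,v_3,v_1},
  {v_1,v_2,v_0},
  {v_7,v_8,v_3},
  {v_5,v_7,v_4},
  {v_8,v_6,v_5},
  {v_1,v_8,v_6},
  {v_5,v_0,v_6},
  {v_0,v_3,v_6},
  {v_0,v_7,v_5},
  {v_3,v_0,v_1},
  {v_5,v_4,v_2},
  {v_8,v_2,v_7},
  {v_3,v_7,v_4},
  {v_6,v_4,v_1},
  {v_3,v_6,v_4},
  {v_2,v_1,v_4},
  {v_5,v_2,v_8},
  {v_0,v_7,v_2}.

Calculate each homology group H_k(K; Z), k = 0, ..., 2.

H_0 ≅ Z,  H_1 ≅ Z ⊕ Z/2,  H_2 = 0.

We work with the vertex ordering v_0 < v_1 < v_2 < v_3 < v_4 < v_5 < v_6 < v_7 < v_8. The simplices of K, each written with vertices in increasing order, are:

  0-simplices (9): [v_0], [v_1], [v_2], [v_3], [v_4], [v_5], [v_6], [v_7], [v_8]
  1-simplices (27): (27 of them)
  2-simplices (18): (18 of them)

so the chain groups are C_0 ≅ Z^9, C_1 ≅ Z^27, C_2 ≅ Z^18.

∂_1: C_1 → C_0 is given by ∂[p,q] = [q] − [p].
As a 9×27 matrix over Z this has rank 8, with invariant factors (1,1,1,1,1,1,1,1).

∂_2: C_2 → C_1 acts by ∂[p,q,r] = [q,r] − [p,r] + [p,q]. For instance
  ∂[v_1,v_2,v_4] = [v_2,v_4] − [v_1,v_4] + [v_1,v_2],
  ∂[v_1,v_4,v_6] = [v_4,v_6] − [v_1,v_6] + [v_1,v_4].
The 27×18 boundary matrix has rank 18 and Smith normal form diag(1,1,1,1,1,1,1,1,1,1,1,1,1,1,1,1,1,2).

Now H_k = ker ∂_k / im ∂_{k+1}, so:

  H_0: rank C_0 − rank ∂_1 = 9 − 8 = 1, and the invariant factors of ∂_1 are all 1, so H_0 ≅ Z.
  H_1: rank ker ∂_1 − rank ∂_2 = (27 − 8) − 18 = 1, and ∂_2 has invariant factor 2 > 1, so H_1 ≅ Z ⊕ Z/2.
  H_2: rank ker ∂_2 − rank ∂_3 = (18 − 18) − 0 = 0, and there is no ∂_3, so H_2 ≅ 0.

(K is a triangulation of the Klein bottle.)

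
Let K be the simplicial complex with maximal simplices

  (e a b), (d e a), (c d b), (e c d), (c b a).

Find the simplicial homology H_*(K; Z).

Order the vertices as a < b < c < d < e. Listing each simplex with vertices in this order, K has dimension 2 with simplices:

  0-simplices (5): a, b, c, d, e
  1-simplices (10): ab, ac, ad, ae, bc, bd, be, cd, ce, de
  2-simplices (5): abc, abe, ade, bcd, cde

Hence C_0 ≅ Z^5, C_1 ≅ Z^10, C_2 ≅ Z^5.

∂_1: C_1 → C_0 maps an edge to its endpoints' difference, ∂[p,q] = q − p.
This gives a 5×10 integer matrix of rank 4; reducing to Smith normal form yields diagonal entries (1,1,1,1).

Boundary ∂_2: C_2 → C_1 acts by ∂[p,q,r] = [q,r] − [p,r] + [p,q]. For instance
  ∂ade = de − ae + ad,
  ∂cde = de − ce + cd.
As a 10×5 matrix over Z this has rank 5, with invariant factors (1,1,1,1,1).

Now H_k = ker ∂_k / im ∂_{k+1}, so:

  H_0: rank C_0 − rank ∂_1 = 5 − 4 = 1, and the invariant factors of ∂_1 are all 1, so H_0 ≅ Z.
  H_1: rank ker ∂_1 − rank ∂_2 = (10 − 4) − 5 = 1, and the invariant factors of ∂_2 are all 1, so H_1 ≅ Z.
  H_2: rank ker ∂_2 − rank ∂_3 = (5 − 5) − 0 = 0, and there is no ∂_3, so H_2 ≅ 0.

(K is a triangulation of the Möbius band.)

H_0 ≅ Z,  H_1 ≅ Z,  H_2 = 0.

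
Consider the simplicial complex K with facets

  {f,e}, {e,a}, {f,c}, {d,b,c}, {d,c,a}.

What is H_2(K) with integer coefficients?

Fix the vertex order a < b < c < d < e < f and write every simplex with vertices in increasing order. Then dim K = 2 and the simplices of K are:

  0-simplices (6): a, b, c, d, e, f
  1-simplices (8): ac, ad, ae, bc, bd, cd, cf, ef
  2-simplices (2): acd, bcd

Hence C_0 ≅ Z^6, C_1 ≅ Z^8, C_2 ≅ Z^2.

∂_1: C_1 → C_0 sends each edge [p,q] (with p < q) to q − p. For instance
  ∂cf = f − c.
This gives a 6×8 integer matrix of rank 5; reducing to Smith normal form yields diagonal entries (1,1,1,1,1).

Boundary ∂_2: C_2 → C_1 maps a triangle to the signed sum of its edges. For instance
  ∂bcd = cd − bd + bc,
  ∂acd = cd − ad + ac.
The resulting 8×2 matrix has rank 2, and its Smith normal form has invariant factors (1,1).

Computing H_k = (kernel of ∂_k) / (image of ∂_{k+1}):

  H_2: rank ker ∂_2 − rank ∂_3 = (2 − 2) − 0 = 0, and there is no ∂_3, so H_2 = 0.

H_2 ≅ 0.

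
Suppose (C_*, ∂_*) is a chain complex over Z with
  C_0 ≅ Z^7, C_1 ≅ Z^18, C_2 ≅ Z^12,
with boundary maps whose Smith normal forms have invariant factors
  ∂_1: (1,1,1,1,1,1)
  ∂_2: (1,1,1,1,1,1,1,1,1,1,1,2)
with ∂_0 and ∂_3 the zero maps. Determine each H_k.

H_0 ≅ Z,  H_1 ≅ Z/2Z,  H_2 = 0.

H_0: b_0 = 7 − 0 − 6 = 1; torsion from ∂_1 factors > 1: none. So H_0 ≅ Z.
H_1: b_1 = 18 − 6 − 12 = 0; torsion from ∂_2 factors > 1: [2]. So H_1 ≅ Z/2Z.
H_2: b_2 = 12 − 12 − 0 = 0; torsion from ∂_3 factors > 1: none. So H_2 ≅ 0.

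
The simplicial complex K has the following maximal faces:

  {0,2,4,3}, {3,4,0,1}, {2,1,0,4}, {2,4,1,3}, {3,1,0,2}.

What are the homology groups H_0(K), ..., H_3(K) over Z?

H_0 = Z,  H_1 = 0,  H_2 = 0,  H_3 = Z.

Fix the vertex order 0 < 1 < 2 < 3 < 4 and write every simplex with vertices in increasing order. Then dim K = 3 and the simplices of K are:

  0-simplices (5): [0], [1], [2], [3], [4]
  1-simplices (10): [0,1], [0,2], [0,3], [0,4], [1,2], [1,3], [1,4], [2,3], [2,4], [3,4]
  2-simplices (10): [0,1,2], [0,1,3], [0,1,4], [0,2,3], [0,2,4], [0,3,4], [1,2,3], [1,2,4], [1,3,4], [2,3,4]
  3-simplices (5): [0,1,2,3], [0,1,2,4], [0,1,3,4], [0,2,3,4], [1,2,3,4]

so the chain groups are C_0 ≅ Z^5, C_1 ≅ Z^10, C_2 ≅ Z^10, C_3 ≅ Z^5.

∂_1: C_1 → C_0 is given by ∂[p,q] = [q] − [p].
This gives a 5×10 integer matrix of rank 4; reducing to Smith normal form yields diagonal entries (1,1,1,1).

∂_2: C_2 → C_1 sends each 2-simplex [p,q,r] to [q,r] − [p,r] + [p,q]. For instance
  ∂[0,3,4] = [3,4] − [0,4] + [0,3],
  ∂[0,1,2] = [1,2] − [0,2] + [0,1].
The resulting 10×10 matrix has rank 6, and its Smith normal form has invariant factors (1,1,1,1,1,1).

Boundary ∂_3: C_3 → C_2 sends each 3-simplex σ to the alternating sum Σ_i (−1)^i (σ with its i-th vertex removed). For instance
  ∂[0,1,2,3] = [1,2,3] − [0,2,3] + [0,1,3] − [0,1,2],
  ∂[0,1,2,4] = [1,2,4] − [0,2,4] + [0,1,4] − [0,1,2].
The 10×5 boundary matrix has rank 4 and Smith normal form diag(1,1,1,1).

Reading off H_k = ker ∂_k / im ∂_{k+1}:

  H_0: rank C_0 − rank ∂_1 = 5 − 4 = 1, and the invariant factors of ∂_1 are all 1, so H_0 = Z.
  H_1: rank ker ∂_1 − rank ∂_2 = (10 − 4) − 6 = 0, and the invariant factors of ∂_2 are all 1, so H_1 = 0.
  H_2: rank ker ∂_2 − rank ∂_3 = (10 − 6) − 4 = 0, and the invariant factors of ∂_3 are all 1, so H_2 = 0.
  H_3: rank ker ∂_3 − rank ∂_4 = (5 − 4) − 0 = 1, and there is no ∂_4, so H_3 = Z.

(K is a triangulation of the 3-sphere S^3.)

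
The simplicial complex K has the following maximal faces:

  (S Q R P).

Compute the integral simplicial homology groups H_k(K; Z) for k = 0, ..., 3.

H_0 ≅ Z,  H_1 = 0,  H_2 = 0,  H_3 = 0.

Fix the vertex order P < Q < R < S and write every simplex with vertices in increasing order. Then dim K = 3 and the simplices of K are:

  0-simplices (4): P, Q, R, S
  1-simplices (6): PQ, PR, PS, QR, QS, RS
  2-simplices (4): PQR, PQS, PRS, QRS
  3-simplices (1): PQRS

Hence C_0 ≅ Z^4, C_1 ≅ Z^6, C_2 ≅ Z^4, C_3 ≅ Z^1.

∂_1: C_1 → C_0 maps an edge to its endpoints' difference, ∂[p,q] = q − p.
The 4×6 boundary matrix has rank 3 and Smith normal form diag(1,1,1).

The boundary map ∂_2: C_2 → C_1 acts by ∂[p,q,r] = [q,r] − [p,r] + [p,q]. For instance
  ∂QRS = RS − QS + QR,
  ∂PQS = QS − PS + PQ.
This gives a 6×4 integer matrix of rank 3; reducing to Smith normal form yields diagonal entries (1,1,1).

∂_3: C_3 → C_2 sends each 3-simplex σ to the alternating sum Σ_i (−1)^i (σ with its i-th vertex removed). For instance
  ∂PQRS = QRS − PRS + PQS − PQR.
As a 4×1 matrix over Z this has rank 1, with invariant factors (1).

Computing H_k = (kernel of ∂_k) / (image of ∂_{k+1}):

  H_0: rank C_0 − rank ∂_1 = 4 − 3 = 1, and the invariant factors of ∂_1 are all 1, so H_0 ≅ Z.
  H_1: rank ker ∂_1 − rank ∂_2 = (6 − 3) − 3 = 0, and the invariant factors of ∂_2 are all 1, so H_1 ≅ 0.
  H_2: rank ker ∂_2 − rank ∂_3 = (4 − 3) − 1 = 0, and the invariant factors of ∂_3 are all 1, so H_2 ≅ 0.
  H_3: rank ker ∂_3 − rank ∂_4 = (1 − 1) − 0 = 0, and there is no ∂_4, so H_3 ≅ 0.

(K is a triangulation of the 3-simplex.)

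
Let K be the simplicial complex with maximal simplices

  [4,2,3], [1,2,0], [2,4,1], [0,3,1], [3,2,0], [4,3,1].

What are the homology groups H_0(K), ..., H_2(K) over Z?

Order the vertices as 0 < 1 < 2 < 3 < 4. Listing each simplex with vertices in this order, K has dimension 2 with simplices:

  0-simplices (5): [0], [1], [2], [3], [4]
  1-simplices (9): [0,1], [0,2], [0,3], [1,2], [1,3], [1,4], [2,3], [2,4], [3,4]
  2-simplices (6): [0,1,2], [0,1,3], [0,2,3], [1,2,4], [1,3,4], [2,3,4]

giving chain groups C_0 ≅ Z^5, C_1 ≅ Z^9, C_2 ≅ Z^6.

∂_1: C_1 → C_0 sends each edge [p,q] (with p < q) to q − p.
The resulting 5×9 matrix has rank 4, and its Smith normal form has invariant factors (1,1,1,1).

The boundary map ∂_2: C_2 → C_1 acts by ∂[p,q,r] = [q,r] − [p,r] + [p,q]. For instance
  ∂[0,2,3] = [2,3] − [0,3] + [0,2],
  ∂[0,1,3] = [1,3] − [0,3] + [0,1].
The resulting 9×6 matrix has rank 5, and its Smith normal form has invariant factors (1,1,1,1,1).

Reading off H_k = ker ∂_k / im ∂_{k+1}:

  H_0: rank C_0 − rank ∂_1 = 5 − 4 = 1, and the invariant factors of ∂_1 are all 1, so H_0 = Z.
  H_1: rank ker ∂_1 − rank ∂_2 = (9 − 4) − 5 = 0, and the invariant factors of ∂_2 are all 1, so H_1 = 0.
  H_2: rank ker ∂_2 − rank ∂_3 = (6 − 5) − 0 = 1, and there is no ∂_3, so H_2 = Z.

(K is a triangulation of the 2-sphere S^2.)

H_0 ≅ Z,  H_1 = 0,  H_2 ≅ Z.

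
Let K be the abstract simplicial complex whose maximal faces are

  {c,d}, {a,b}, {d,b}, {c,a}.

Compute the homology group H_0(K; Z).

H_0 ≅ Z.

Fix the vertex order a < b < c < d and write every simplex with vertices in increasing order. Then dim K = 1 and the simplices of K are:

  0-simplices (4): a, b, c, d
  1-simplices (4): ab, ac, bd, cd

Hence C_0 ≅ Z^4, C_1 ≅ Z^4.

∂_1: C_1 → C_0 maps an edge to its endpoints' difference, ∂[p,q] = q − p. For instance
  ∂ab = b − a.
The 4×4 boundary matrix has rank 3 and Smith normal form diag(1,1,1).

Computing H_k = (kernel of ∂_k) / (image of ∂_{k+1}):

  H_0: rank C_0 − rank ∂_1 = 4 − 3 = 1, and the invariant factors of ∂_1 are all 1, so H_0 ≅ Z.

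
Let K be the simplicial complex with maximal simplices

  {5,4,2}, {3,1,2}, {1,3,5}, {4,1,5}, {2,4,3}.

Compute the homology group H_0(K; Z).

K has 5 vertices, 10 edges, 5 triangles.
rank ∂_0 = 0, rank ∂_1 = 4 ⇒ b_0 = 5 − 0 − 4 = 1; all invariant factors of ∂_1 are 1 so no torsion. So H_0 ≅ Z.

H_0 ≅ Z.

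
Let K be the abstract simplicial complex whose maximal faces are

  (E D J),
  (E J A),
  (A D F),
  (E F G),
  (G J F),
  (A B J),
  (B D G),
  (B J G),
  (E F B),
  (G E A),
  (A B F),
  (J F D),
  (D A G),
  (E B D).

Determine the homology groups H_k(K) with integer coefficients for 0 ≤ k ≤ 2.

Order the vertices as A < B < D < E < F < G < J. Listing each simplex with vertices in this order, K has dimension 2 with simplices:

  0-simplices (7): A, B, D, E, F, G, J
  1-simplices (21): AB, AD, AE, AF, AG, AJ, BD, BE, BF, BG, BJ, DE, DF, DG, DJ, EF, EG, EJ, FG, FJ, GJ
  2-simplices (14): ABF, ABJ, ADF, ADG, AEG, AEJ, BDE, BDG, BEF, BGJ, DEJ, DFJ, EFG, FGJ

Hence C_0 ≅ Z^7, C_1 ≅ Z^21, C_2 ≅ Z^14.

Boundary ∂_1: C_1 → C_0 maps an edge to its endpoints' difference, ∂[p,q] = q − p.
The 7×21 boundary matrix has rank 6 and Smith normal form diag(1,1,1,1,1,1).

∂_2: C_2 → C_1 maps a triangle to the signed sum of its edges. For instance
  ∂ADF = DF − AF + AD,
  ∂ABF = BF − AF + AB.
As a 21×14 matrix over Z this has rank 13, with invariant factors (1,1,1,1,1,1,1,1,1,1,1,1,1).

Computing H_k = (kernel of ∂_k) / (image of ∂_{k+1}):

  H_0: rank C_0 − rank ∂_1 = 7 − 6 = 1, and the invariant factors of ∂_1 are all 1, so H_0 = Z.
  H_1: rank ker ∂_1 − rank ∂_2 = (21 − 6) − 13 = 2, and the invariant factors of ∂_2 are all 1, so H_1 = Z^2.
  H_2: rank ker ∂_2 − rank ∂_3 = (14 − 13) − 0 = 1, and there is no ∂_3, so H_2 = Z.

(K is a triangulation of the torus T^2.)

H_0 ≅ Z,  H_1 ≅ Z^2,  H_2 ≅ Z.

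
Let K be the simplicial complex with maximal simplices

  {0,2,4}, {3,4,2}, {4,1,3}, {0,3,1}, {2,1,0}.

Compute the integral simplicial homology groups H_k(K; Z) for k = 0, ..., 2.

H_0 ≅ Z,  H_1 ≅ Z,  H_2 = 0.

We work with the vertex ordering 0 < 1 < 2 < 3 < 4. The simplices of K, each written with vertices in increasing order, are:

  0-simplices (5): [0], [1], [2], [3], [4]
  1-simplices (10): [0,1], [0,2], [0,3], [0,4], [1,2], [1,3], [1,4], [2,3], [2,4], [3,4]
  2-simplices (5): [0,1,2], [0,1,3], [0,2,4], [1,3,4], [2,3,4]

Hence C_0 ≅ Z^5, C_1 ≅ Z^10, C_2 ≅ Z^5.

The boundary map ∂_1: C_1 → C_0 maps an edge to its endpoints' difference, ∂[p,q] = q − p. For instance
  ∂[2,4] = [4] − [2].
This gives a 5×10 integer matrix of rank 4; reducing to Smith normal form yields diagonal entries (1,1,1,1).

The boundary map ∂_2: C_2 → C_1 sends each 2-simplex [p,q,r] to [q,r] − [p,r] + [p,q]. For instance
  ∂[2,3,4] = [3,4] − [2,4] + [2,3],
  ∂[0,1,2] = [1,2] − [0,2] + [0,1].
The resulting 10×5 matrix has rank 5, and its Smith normal form has invariant factors (1,1,1,1,1).

Computing H_k = (kernel of ∂_k) / (image of ∂_{k+1}):

  H_0: rank C_0 − rank ∂_1 = 5 − 4 = 1, and the invariant factors of ∂_1 are all 1, so H_0 = Z.
  H_1: rank ker ∂_1 − rank ∂_2 = (10 − 4) − 5 = 1, and the invariant factors of ∂_2 are all 1, so H_1 = Z.
  H_2: rank ker ∂_2 − rank ∂_3 = (5 − 5) − 0 = 0, and there is no ∂_3, so H_2 = 0.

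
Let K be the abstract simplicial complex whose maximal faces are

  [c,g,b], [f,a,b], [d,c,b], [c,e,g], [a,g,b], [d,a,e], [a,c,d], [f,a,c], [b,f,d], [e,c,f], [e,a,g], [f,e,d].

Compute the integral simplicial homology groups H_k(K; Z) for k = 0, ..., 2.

H_0 = Z,  H_1 = Z_2,  H_2 = 0.

Fix the vertex order a < b < c < d < e < f < g and write every simplex with vertices in increasing order. Then dim K = 2 and the simplices of K are:

  0-simplices (7): a, b, c, d, e, f, g
  1-simplices (18): ab, ac, ad, ae, af, ag, bc, bd, bf, bg, cd, ce, cf, cg, de, df, ef, eg
  2-simplices (12): abf, abg, acd, acf, ade, aeg, bcd, bcg, bdf, cef, ceg, def

giving chain groups C_0 ≅ Z^7, C_1 ≅ Z^18, C_2 ≅ Z^12.

∂_1: C_1 → C_0 maps an edge to its endpoints' difference, ∂[p,q] = q − p. For instance
  ∂ab = b − a.
The 7×18 boundary matrix has rank 6 and Smith normal form diag(1,1,1,1,1,1).

∂_2: C_2 → C_1 maps a triangle to the signed sum of its edges. For instance
  ∂bcg = cg − bg + bc,
  ∂def = ef − df + de.
The 18×12 boundary matrix has rank 12 and Smith normal form diag(1,1,1,1,1,1,1,1,1,1,1,2).

Now H_k = ker ∂_k / im ∂_{k+1}, so:

  H_0: rank C_0 − rank ∂_1 = 7 − 6 = 1, and the invariant factors of ∂_1 are all 1, so H_0 = Z.
  H_1: rank ker ∂_1 − rank ∂_2 = (18 − 6) − 12 = 0, and ∂_2 has invariant factor 2 > 1, so H_1 = Z_2.
  H_2: rank ker ∂_2 − rank ∂_3 = (12 − 12) − 0 = 0, and there is no ∂_3, so H_2 = 0.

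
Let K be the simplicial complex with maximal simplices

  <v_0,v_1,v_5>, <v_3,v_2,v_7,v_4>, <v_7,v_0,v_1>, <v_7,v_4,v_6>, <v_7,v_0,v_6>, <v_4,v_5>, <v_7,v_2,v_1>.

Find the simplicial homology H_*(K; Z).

H_0 ≅ Z,  H_1 ≅ Z,  H_2 = 0,  H_3 = 0.

We work with the vertex ordering v_0 < v_1 < v_2 < v_3 < v_4 < v_5 < v_6 < v_7. The simplices of K, each written with vertices in increasing order, are:

  0-simplices (8): [v_0], [v_1], [v_2], [v_3], [v_4], [v_5], [v_6], [v_7]
  1-simplices (16): (16 of them)
  2-simplices (9): [v_0,v_1,v_5], [v_0,v_1,v_7], [v_0,v_6,v_7], [v_1,v_2,v_7], [v_2,v_3,v_4], [v_2,v_3,v_7], [v_2,v_4,v_7], [v_3,v_4,v_7], [v_4,v_6,v_7]
  3-simplices (1): [v_2,v_3,v_4,v_7]

giving chain groups C_0 ≅ Z^8, C_1 ≅ Z^16, C_2 ≅ Z^9, C_3 ≅ Z^1.

Boundary ∂_1: C_1 → C_0 maps an edge to its endpoints' difference, ∂[p,q] = q − p. For instance
  ∂[v_3,v_4] = [v_4] − [v_3].
This gives a 8×16 integer matrix of rank 7; reducing to Smith normal form yields diagonal entries (1,1,1,1,1,1,1).

The boundary map ∂_2: C_2 → C_1 maps a triangle to the signed sum of its edges. For instance
  ∂[v_2,v_3,v_7] = [v_3,v_7] − [v_2,v_7] + [v_2,v_3],
  ∂[v_4,v_6,v_7] = [v_6,v_7] − [v_4,v_7] + [v_4,v_6].
The 16×9 boundary matrix has rank 8 and Smith normal form diag(1,1,1,1,1,1,1,1).

The boundary map ∂_3: C_3 → C_2 sends each 3-simplex σ to the alternating sum Σ_i (−1)^i (σ with its i-th vertex removed). For instance
  ∂[v_2,v_3,v_4,v_7] = [v_3,v_4,v_7] − [v_2,v_4,v_7] + [v_2,v_3,v_7] − [v_2,v_3,v_4].
This gives a 9×1 integer matrix of rank 1; reducing to Smith normal form yields diagonal entries (1).

Computing H_k = (kernel of ∂_k) / (image of ∂_{k+1}):

  H_0: rank C_0 − rank ∂_1 = 8 − 7 = 1, and the invariant factors of ∂_1 are all 1, so H_0 ≅ Z.
  H_1: rank ker ∂_1 − rank ∂_2 = (16 − 7) − 8 = 1, and the invariant factors of ∂_2 are all 1, so H_1 ≅ Z.
  H_2: rank ker ∂_2 − rank ∂_3 = (9 − 8) − 1 = 0, and the invariant factors of ∂_3 are all 1, so H_2 ≅ 0.
  H_3: rank ker ∂_3 − rank ∂_4 = (1 − 1) − 0 = 0, and there is no ∂_4, so H_3 ≅ 0.

As a check, the Euler characteristic is 8 − 16 + 9 − 1 = 0, which agrees with 1 − 1 + 0 − 0 = 0.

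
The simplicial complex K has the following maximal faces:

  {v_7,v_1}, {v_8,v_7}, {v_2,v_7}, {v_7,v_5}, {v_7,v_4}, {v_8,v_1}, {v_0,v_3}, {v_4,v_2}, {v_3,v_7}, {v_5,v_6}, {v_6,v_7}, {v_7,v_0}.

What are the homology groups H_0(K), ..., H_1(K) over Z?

H_0 = Z,  H_1 = Z^4.

Take the total order v_0 < v_1 < v_2 < v_3 < v_4 < v_5 < v_6 < v_7 < v_8 on the vertex set. Then K (dimension 1) consists of the simplices:

  0-simplices (9): [v_0], [v_1], [v_2], [v_3], [v_4], [v_5], [v_6], [v_7], [v_8]
  1-simplices (12): [v_0,v_3], [v_0,v_7], [v_1,v_7], [v_1,v_8], [v_2,v_4], [v_2,v_7], [v_3,v_7], [v_4,v_7], [v_5,v_6], [v_5,v_7], [v_6,v_7], [v_7,v_8]

Hence C_0 ≅ Z^9, C_1 ≅ Z^12.

∂_1: C_1 → C_0 sends each edge [p,q] (with p < q) to q − p. For instance
  ∂[v_0,v_7] = [v_7] − [v_0].
As a 9×12 matrix over Z this has rank 8, with invariant factors (1,1,1,1,1,1,1,1).

Computing H_k = (kernel of ∂_k) / (image of ∂_{k+1}):

  H_0: rank C_0 − rank ∂_1 = 9 − 8 = 1, and the invariant factors of ∂_1 are all 1, so H_0 ≅ Z.
  H_1: rank ker ∂_1 − rank ∂_2 = (12 − 8) − 0 = 4, and there is no ∂_2, so H_1 ≅ Z^4.

As a check, the Euler characteristic is 9 − 12 = -3, which agrees with 1 − 4 = -3.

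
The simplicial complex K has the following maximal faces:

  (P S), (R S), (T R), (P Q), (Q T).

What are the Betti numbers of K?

b_0 = 1, b_1 = 1.

Take the total order P < Q < R < S < T on the vertex set. Then K (dimension 1) consists of the simplices:

  0-simplices (5): P, Q, R, S, T
  1-simplices (5): PQ, PS, QT, RS, RT

so the chain groups are C_0 ≅ Z^5, C_1 ≅ Z^5.

The boundary map ∂_1: C_1 → C_0 maps an edge to its endpoints' difference, ∂[p,q] = q − p. For instance
  ∂PS = S − P.
As a 5×5 matrix over Z this has rank 4, with invariant factors (1,1,1,1).

From H_k ≅ ker(∂_k) / im(∂_{k+1}) we obtain:

  H_0: rank C_0 − rank ∂_1 = 5 − 4 = 1, and the invariant factors of ∂_1 are all 1, so H_0 ≅ Z.
  H_1: rank ker ∂_1 − rank ∂_2 = (5 − 4) − 0 = 1, and there is no ∂_2, so H_1 ≅ Z.

Hence the Betti numbers are b_0 = 1, b_1 = 1.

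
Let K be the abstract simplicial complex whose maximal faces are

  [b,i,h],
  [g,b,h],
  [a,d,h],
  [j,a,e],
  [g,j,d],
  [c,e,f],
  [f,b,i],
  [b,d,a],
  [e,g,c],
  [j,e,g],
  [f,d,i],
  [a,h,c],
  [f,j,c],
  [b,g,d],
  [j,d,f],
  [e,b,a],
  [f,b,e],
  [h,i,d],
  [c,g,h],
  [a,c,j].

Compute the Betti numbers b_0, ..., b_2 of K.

K has 10 vertices, 30 edges, 20 triangles.
rank ∂_0 = 0, rank ∂_1 = 9 ⇒ b_0 = 10 − 0 − 9 = 1; all invariant factors of ∂_1 are 1 so no torsion. So H_0 = Z.
rank ∂_1 = 9, rank ∂_2 = 20 ⇒ b_1 = 30 − 9 − 20 = 1; ∂_2 has invariant factor(s) [2] giving torsion. So H_1 = Z ⊕ Z_2.
rank ∂_2 = 20, rank ∂_3 = 0 ⇒ b_2 = 20 − 20 − 0 = 0. So H_2 = 0.

b_0 = 1, b_1 = 1, b_2 = 0.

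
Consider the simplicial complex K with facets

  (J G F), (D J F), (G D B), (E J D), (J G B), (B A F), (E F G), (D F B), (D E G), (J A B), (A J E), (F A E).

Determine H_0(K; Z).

We work with the vertex ordering A < B < D < E < F < G < J. The simplices of K, each written with vertices in increasing order, are:

  0-simplices (7): A, B, D, E, F, G, J
  1-simplices (18): AB, AE, AF, AJ, BD, BF, BG, BJ, DE, DF, DG, DJ, EF, EG, EJ, FG, FJ, GJ
  2-simplices (12): ABF, ABJ, AEF, AEJ, BDF, BDG, BGJ, DEG, DEJ, DFJ, EFG, FGJ

giving chain groups C_0 ≅ Z^7, C_1 ≅ Z^18, C_2 ≅ Z^12.

∂_1: C_1 → C_0 is given by ∂[p,q] = [q] − [p]. For instance
  ∂GJ = J − G.
The resulting 7×18 matrix has rank 6, and its Smith normal form has invariant factors (1,1,1,1,1,1).

∂_2: C_2 → C_1 maps a triangle to the signed sum of its edges. For instance
  ∂ABJ = BJ − AJ + AB,
  ∂AEF = EF − AF + AE.
The resulting 18×12 matrix has rank 12, and its Smith normal form has invariant factors (1,1,1,1,1,1,1,1,1,1,1,2).

From H_k ≅ ker(∂_k) / im(∂_{k+1}) we obtain:

  H_0: rank C_0 − rank ∂_1 = 7 − 6 = 1, and the invariant factors of ∂_1 are all 1, so H_0 = Z.

(K is a triangulation of the real projective plane RP^2.)

H_0 ≅ Z.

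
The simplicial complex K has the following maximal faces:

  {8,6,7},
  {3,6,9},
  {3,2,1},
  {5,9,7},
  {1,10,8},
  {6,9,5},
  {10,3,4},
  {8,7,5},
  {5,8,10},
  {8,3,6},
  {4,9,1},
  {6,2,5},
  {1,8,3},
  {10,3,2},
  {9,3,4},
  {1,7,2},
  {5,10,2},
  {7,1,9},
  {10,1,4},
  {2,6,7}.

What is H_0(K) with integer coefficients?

H_0 ≅ Z.

Fix the vertex order 1 < 2 < 3 < 4 < 5 < 6 < 7 < 8 < 9 < 10 and write every simplex with vertices in increasing order. Then dim K = 2 and the simplices of K are:

  0-simplices (10): [1], [2], [3], [4], [5], [6], [7], [8], [9], [10]
  1-simplices (30): (30 of them)
  2-simplices (20): (20 of them)

giving chain groups C_0 ≅ Z^10, C_1 ≅ Z^30, C_2 ≅ Z^20.

Boundary ∂_1: C_1 → C_0 is given by ∂[p,q] = [q] − [p].
This gives a 10×30 integer matrix of rank 9; reducing to Smith normal form yields diagonal entries (1,1,1,1,1,1,1,1,1).

∂_2: C_2 → C_1 maps a triangle to the signed sum of its edges. For instance
  ∂[1,2,3] = [2,3] − [1,3] + [1,2],
  ∂[3,4,10] = [4,10] − [3,10] + [3,4].
This gives a 30×20 integer matrix of rank 20; reducing to Smith normal form yields diagonal entries (1,1,1,1,1,1,1,1,1,1,1,1,1,1,1,1,1,1,1,2).

Now H_k = ker ∂_k / im ∂_{k+1}, so:

  H_0: rank C_0 − rank ∂_1 = 10 − 9 = 1, and the invariant factors of ∂_1 are all 1, so H_0 ≅ Z.

(K is a triangulation of the Klein bottle.)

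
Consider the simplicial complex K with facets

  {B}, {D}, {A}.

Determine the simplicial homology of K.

K has 3 vertices.
rank ∂_0 = 0, rank ∂_1 = 0 ⇒ b_0 = 3 − 0 − 0 = 3. So H_0 ≅ Z^3.

H_0 ≅ Z^3.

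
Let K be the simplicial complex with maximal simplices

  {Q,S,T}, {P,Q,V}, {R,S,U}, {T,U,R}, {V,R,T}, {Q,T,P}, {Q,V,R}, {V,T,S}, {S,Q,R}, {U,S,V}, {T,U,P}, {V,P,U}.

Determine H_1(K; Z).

H_1 ≅ Z/2.

We work with the vertex ordering P < Q < R < S < T < U < V. The simplices of K, each written with vertices in increasing order, are:

  0-simplices (7): P, Q, R, S, T, U, V
  1-simplices (18): PQ, PT, PU, PV, QR, QS, QT, QV, RS, RT, RU, RV, ST, SU, SV, TU, TV, UV
  2-simplices (12): PQT, PQV, PTU, PUV, QRS, QRV, QST, RSU, RTU, RTV, STV, SUV

so the chain groups are C_0 ≅ Z^7, C_1 ≅ Z^18, C_2 ≅ Z^12.

∂_1: C_1 → C_0 maps an edge to its endpoints' difference, ∂[p,q] = q − p. For instance
  ∂ST = T − S.
The 7×18 boundary matrix has rank 6 and Smith normal form diag(1,1,1,1,1,1).

Boundary ∂_2: C_2 → C_1 sends each 2-simplex [p,q,r] to [q,r] − [p,r] + [p,q]. For instance
  ∂RSU = SU − RU + RS,
  ∂SUV = UV − SV + SU.
The 18×12 boundary matrix has rank 12 and Smith normal form diag(1,1,1,1,1,1,1,1,1,1,1,2).

Computing H_k = (kernel of ∂_k) / (image of ∂_{k+1}):

  H_1: rank ker ∂_1 − rank ∂_2 = (18 − 6) − 12 = 0, and ∂_2 has invariant factor 2 > 1, so H_1 ≅ Z/2.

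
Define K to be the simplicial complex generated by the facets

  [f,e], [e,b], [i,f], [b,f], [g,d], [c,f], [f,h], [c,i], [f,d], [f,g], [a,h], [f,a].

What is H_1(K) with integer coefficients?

H_1 = Z^4.

Fix the vertex order a < b < c < d < e < f < g < h < i and write every simplex with vertices in increasing order. Then dim K = 1 and the simplices of K are:

  0-simplices (9): a, b, c, d, e, f, g, h, i
  1-simplices (12): af, ah, be, bf, cf, ci, df, dg, ef, fg, fh, fi

so the chain groups are C_0 ≅ Z^9, C_1 ≅ Z^12.

Boundary ∂_1: C_1 → C_0 is given by ∂[p,q] = [q] − [p]. For instance
  ∂cf = f − c.
This gives a 9×12 integer matrix of rank 8; reducing to Smith normal form yields diagonal entries (1,1,1,1,1,1,1,1).

From H_k ≅ ker(∂_k) / im(∂_{k+1}) we obtain:

  H_1: rank ker ∂_1 − rank ∂_2 = (12 − 8) − 0 = 4, and there is no ∂_2, so H_1 = Z^4.

(K is a triangulation of a wedge of 4 circles.)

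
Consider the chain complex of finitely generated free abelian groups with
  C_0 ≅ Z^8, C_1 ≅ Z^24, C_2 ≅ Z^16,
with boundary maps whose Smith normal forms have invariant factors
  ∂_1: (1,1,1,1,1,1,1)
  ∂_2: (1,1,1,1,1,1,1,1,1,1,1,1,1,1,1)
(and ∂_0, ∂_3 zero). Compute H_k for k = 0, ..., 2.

H_0: b_0 = 8 − 0 − 7 = 1; torsion from ∂_1 factors > 1: none. So H_0 ≅ Z.
H_1: b_1 = 24 − 7 − 15 = 2; torsion from ∂_2 factors > 1: none. So H_1 ≅ Z^2.
H_2: b_2 = 16 − 15 − 0 = 1; torsion from ∂_3 factors > 1: none. So H_2 ≅ Z.

H_0 ≅ Z,  H_1 ≅ Z^2,  H_2 ≅ Z.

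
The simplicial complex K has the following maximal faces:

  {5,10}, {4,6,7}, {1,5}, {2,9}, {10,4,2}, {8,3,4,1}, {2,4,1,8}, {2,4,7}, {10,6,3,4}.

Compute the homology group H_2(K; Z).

Take the total order 1 < 2 < 3 < 4 < 5 < 6 < 7 < 8 < 9 < 10 on the vertex set. Then K (dimension 3) consists of the simplices:

  0-simplices (10): [1], [2], [3], [4], [5], [6], [7], [8], [9], [10]
  1-simplices (21): [1,2], [1,3], [1,4], [1,5], [1,8], [2,4], [2,7], [2,8], [2,9], [2,10], [3,4], [3,6], [3,8], [3,10], [4,6], [4,7], [4,8], [4,10], [5,10], [6,7], [6,10]
  2-simplices (14): [1,2,4], [1,2,8], [1,3,4], [1,3,8], [1,4,8], [2,4,7], [2,4,8], [2,4,10], [3,4,6], [3,4,8], [3,4,10], [3,6,10], [4,6,7], [4,6,10]
  3-simplices (3): [1,2,4,8], [1,3,4,8], [3,4,6,10]

so the chain groups are C_0 ≅ Z^10, C_1 ≅ Z^21, C_2 ≅ Z^14, C_3 ≅ Z^3.

The boundary map ∂_1: C_1 → C_0 sends each edge [p,q] (with p < q) to q − p. For instance
  ∂[3,6] = [6] − [3].
As a 10×21 matrix over Z this has rank 9, with invariant factors (1,1,1,1,1,1,1,1,1).

∂_2: C_2 → C_1 maps a triangle to the signed sum of its edges. For instance
  ∂[1,3,8] = [3,8] − [1,8] + [1,3],
  ∂[3,6,10] = [6,10] − [3,10] + [3,6].
The 21×14 boundary matrix has rank 11 and Smith normal form diag(1,1,1,1,1,1,1,1,1,1,1).

The boundary map ∂_3: C_3 → C_2 sends each 3-simplex σ to the alternating sum Σ_i (−1)^i (σ with its i-th vertex removed). For instance
  ∂[3,4,6,10] = [4,6,10] − [3,6,10] + [3,4,10] − [3,4,6],
  ∂[1,2,4,8] = [2,4,8] − [1,4,8] + [1,2,8] − [1,2,4].
This gives a 14×3 integer matrix of rank 3; reducing to Smith normal form yields diagonal entries (1,1,1).

Computing H_k = (kernel of ∂_k) / (image of ∂_{k+1}):

  H_2: rank ker ∂_2 − rank ∂_3 = (14 − 11) − 3 = 0, and the invariant factors of ∂_3 are all 1, so H_2 = 0.

H_2 = 0.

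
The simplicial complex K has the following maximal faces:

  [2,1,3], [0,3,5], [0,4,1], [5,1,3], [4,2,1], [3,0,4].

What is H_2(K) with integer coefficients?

H_2 ≅ 0.

Fix the vertex order 0 < 1 < 2 < 3 < 4 < 5 and write every simplex with vertices in increasing order. Then dim K = 2 and the simplices of K are:

  0-simplices (6): [0], [1], [2], [3], [4], [5]
  1-simplices (12): [0,1], [0,3], [0,4], [0,5], [1,2], [1,3], [1,4], [1,5], [2,3], [2,4], [3,4], [3,5]
  2-simplices (6): [0,1,4], [0,3,4], [0,3,5], [1,2,3], [1,2,4], [1,3,5]

Hence C_0 ≅ Z^6, C_1 ≅ Z^12, C_2 ≅ Z^6.

The boundary map ∂_1: C_1 → C_0 is given by ∂[p,q] = [q] − [p]. For instance
  ∂[2,3] = [3] − [2].
The resulting 6×12 matrix has rank 5, and its Smith normal form has invariant factors (1,1,1,1,1).

The boundary map ∂_2: C_2 → C_1 acts by ∂[p,q,r] = [q,r] − [p,r] + [p,q]. For instance
  ∂[0,3,5] = [3,5] − [0,5] + [0,3],
  ∂[0,1,4] = [1,4] − [0,4] + [0,1].
This gives a 12×6 integer matrix of rank 6; reducing to Smith normal form yields diagonal entries (1,1,1,1,1,1).

From H_k ≅ ker(∂_k) / im(∂_{k+1}) we obtain:

  H_2: rank ker ∂_2 − rank ∂_3 = (6 − 6) − 0 = 0, and there is no ∂_3, so H_2 = 0.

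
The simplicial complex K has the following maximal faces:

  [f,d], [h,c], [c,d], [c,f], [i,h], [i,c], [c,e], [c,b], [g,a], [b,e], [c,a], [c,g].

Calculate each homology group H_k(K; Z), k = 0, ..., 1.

Order the vertices as a < b < c < d < e < f < g < h < i. Listing each simplex with vertices in this order, K has dimension 1 with simplices:

  0-simplices (9): a, b, c, d, e, f, g, h, i
  1-simplices (12): ac, ag, bc, be, cd, ce, cf, cg, ch, ci, df, hi

giving chain groups C_0 ≅ Z^9, C_1 ≅ Z^12.

∂_1: C_1 → C_0 sends each edge [p,q] (with p < q) to q − p.
This gives a 9×12 integer matrix of rank 8; reducing to Smith normal form yields diagonal entries (1,1,1,1,1,1,1,1).

Reading off H_k = ker ∂_k / im ∂_{k+1}:

  H_0: rank C_0 − rank ∂_1 = 9 − 8 = 1, and the invariant factors of ∂_1 are all 1, so H_0 = Z.
  H_1: rank ker ∂_1 − rank ∂_2 = (12 − 8) − 0 = 4, and there is no ∂_2, so H_1 = Z^4.

H_0 = Z,  H_1 = Z^4.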